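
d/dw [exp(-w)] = -exp(-w)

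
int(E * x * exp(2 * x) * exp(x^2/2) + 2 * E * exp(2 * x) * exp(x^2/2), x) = exp((x + 2)^2/2 - 1) + C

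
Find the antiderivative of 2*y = y^2 + C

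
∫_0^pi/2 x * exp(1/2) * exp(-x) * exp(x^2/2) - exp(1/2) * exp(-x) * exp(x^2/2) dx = -exp(1/2) + exp((-1 + pi/2)^2/2)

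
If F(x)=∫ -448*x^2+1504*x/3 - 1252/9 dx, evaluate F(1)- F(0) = -340/9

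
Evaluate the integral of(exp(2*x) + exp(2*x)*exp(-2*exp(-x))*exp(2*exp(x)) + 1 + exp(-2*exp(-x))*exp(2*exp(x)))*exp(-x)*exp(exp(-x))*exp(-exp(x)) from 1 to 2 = -exp(E - exp(-1)) - exp(-exp(2) + exp(-2)) + exp(-E + exp(-1)) + exp(-exp(-2) + exp(2))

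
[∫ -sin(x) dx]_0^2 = -1 + cos(2)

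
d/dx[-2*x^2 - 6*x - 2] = -4*x - 6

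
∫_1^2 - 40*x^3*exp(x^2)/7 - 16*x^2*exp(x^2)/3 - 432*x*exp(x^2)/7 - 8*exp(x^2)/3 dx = -940*exp(4)/21 + 704*E/21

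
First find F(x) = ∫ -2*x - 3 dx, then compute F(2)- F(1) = -6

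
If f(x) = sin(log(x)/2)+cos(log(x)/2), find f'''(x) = (-sin(log(x)/2) + 13*cos(log(x)/2))/(8*x^3)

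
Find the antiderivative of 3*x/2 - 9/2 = 3*x^2/4 - 9*x/2 + C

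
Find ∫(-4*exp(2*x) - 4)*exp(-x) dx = -8*sinh(x) + C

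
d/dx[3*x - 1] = 3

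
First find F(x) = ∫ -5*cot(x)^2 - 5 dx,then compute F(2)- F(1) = -5*cot(1) + 5*cot(2)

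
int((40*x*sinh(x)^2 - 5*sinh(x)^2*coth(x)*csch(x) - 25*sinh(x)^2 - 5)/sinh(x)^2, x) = 20*x^2 - 25*x + 5/tanh(x) + 5/sinh(x) + C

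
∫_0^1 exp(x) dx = -1 + E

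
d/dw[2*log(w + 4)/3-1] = 2/(3*w + 12)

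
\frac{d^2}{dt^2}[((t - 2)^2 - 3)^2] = 12*t^2 - 48*t + 36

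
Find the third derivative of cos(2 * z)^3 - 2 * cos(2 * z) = 16*(108*sin(z)^4 - 108*sin(z)^2 + 19)*sin(z)*cos(z)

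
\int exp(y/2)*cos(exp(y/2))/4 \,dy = sin(exp(y/2))/2 + C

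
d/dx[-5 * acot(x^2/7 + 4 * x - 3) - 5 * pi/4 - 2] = (70*x + 980)/(x^4 + 56*x^3 + 742*x^2 - 1176*x + 490)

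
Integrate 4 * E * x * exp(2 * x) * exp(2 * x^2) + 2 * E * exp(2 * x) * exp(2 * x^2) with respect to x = exp(2*x^2 + 2*x + 1) + C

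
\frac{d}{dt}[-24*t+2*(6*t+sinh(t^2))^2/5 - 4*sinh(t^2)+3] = 48*t^2*cosh(t^2)/5 + 4*t*sinh(2*t^2)/5 - 8*t*cosh(t^2) + 144*t/5 + 24*sinh(t^2)/5 - 24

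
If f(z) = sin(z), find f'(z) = cos(z)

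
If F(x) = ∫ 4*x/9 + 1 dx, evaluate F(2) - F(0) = 26/9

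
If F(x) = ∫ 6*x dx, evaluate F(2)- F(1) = 9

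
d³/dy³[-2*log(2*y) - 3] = -4/y^3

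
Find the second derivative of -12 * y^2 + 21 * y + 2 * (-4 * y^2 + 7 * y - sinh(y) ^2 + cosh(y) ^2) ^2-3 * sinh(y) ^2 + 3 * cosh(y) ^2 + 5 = 384*y^2 - 672*y + 140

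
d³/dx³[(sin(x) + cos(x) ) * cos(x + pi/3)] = 4*sqrt(2)*sin(2*x + pi/12)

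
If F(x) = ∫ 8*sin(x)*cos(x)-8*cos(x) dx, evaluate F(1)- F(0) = -4 + 4*(-1 + sin(1))^2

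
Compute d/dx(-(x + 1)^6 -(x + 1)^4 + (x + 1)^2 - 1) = -6*x^5 - 30*x^4 - 64*x^3 - 72*x^2 - 40*x - 8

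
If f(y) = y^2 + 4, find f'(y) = 2*y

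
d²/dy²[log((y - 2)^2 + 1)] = (-2*y^2 + 8*y - 6)/(y^4 - 8*y^3 + 26*y^2 - 40*y + 25)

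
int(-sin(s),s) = cos(s) + C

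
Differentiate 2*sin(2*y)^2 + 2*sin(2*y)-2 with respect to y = 4*sin(4*y) + 4*cos(2*y)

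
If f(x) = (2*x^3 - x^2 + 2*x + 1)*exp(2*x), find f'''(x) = 16*x^3*exp(2*x) + 64*x^2*exp(2*x) + 64*x*exp(2*x) + 32*exp(2*x)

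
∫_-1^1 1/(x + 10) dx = -2*log(3) + log(11)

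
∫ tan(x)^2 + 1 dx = tan(x) + C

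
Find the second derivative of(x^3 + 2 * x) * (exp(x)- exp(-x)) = (x^3*exp(2*x) - x^3 + 6*x^2*exp(2*x) + 6*x^2 + 8*x*exp(2*x) - 8*x + 4*exp(2*x) + 4)*exp(-x)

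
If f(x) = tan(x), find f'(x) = cos(x)^(-2)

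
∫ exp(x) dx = exp(x) + C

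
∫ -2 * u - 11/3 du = -u^2 - 11*u/3 + C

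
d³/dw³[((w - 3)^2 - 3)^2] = 24*w - 72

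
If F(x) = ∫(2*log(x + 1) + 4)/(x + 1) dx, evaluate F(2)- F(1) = -(log(2) + 2)^2 + (log(3) + 2)^2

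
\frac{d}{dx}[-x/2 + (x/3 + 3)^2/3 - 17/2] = 2*x/27 + 1/6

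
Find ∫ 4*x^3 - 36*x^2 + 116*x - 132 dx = x^4 - 12*x^3 + 58*x^2 - 132*x + C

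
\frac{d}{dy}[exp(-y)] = -exp(-y)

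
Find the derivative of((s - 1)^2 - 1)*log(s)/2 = s*log(s) + s/2 - log(s) - 1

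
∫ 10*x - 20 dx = 5*x^2 - 20*x + C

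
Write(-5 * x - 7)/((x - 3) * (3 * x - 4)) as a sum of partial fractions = 41/(5*(3*x - 4)) - 22/(5*(x - 3))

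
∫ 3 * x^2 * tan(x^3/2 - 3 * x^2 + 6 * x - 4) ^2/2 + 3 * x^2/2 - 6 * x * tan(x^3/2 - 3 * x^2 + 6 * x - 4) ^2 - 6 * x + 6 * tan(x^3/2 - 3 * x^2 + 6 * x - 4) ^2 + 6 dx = tan((x - 2)^3/2) + C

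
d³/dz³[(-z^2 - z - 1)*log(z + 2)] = (-2*z^2 - 11*z - 20)/(z^3 + 6*z^2 + 12*z + 8)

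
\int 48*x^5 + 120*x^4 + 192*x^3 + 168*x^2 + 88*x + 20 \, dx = 8*x^6 + 24*x^5 + 48*x^4 + 56*x^3 + 44*x^2 + 20*x + C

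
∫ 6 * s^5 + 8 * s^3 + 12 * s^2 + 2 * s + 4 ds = s^6 + 2*s^4 + 4*s^3 + s^2 + 4*s + C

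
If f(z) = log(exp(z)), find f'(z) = 1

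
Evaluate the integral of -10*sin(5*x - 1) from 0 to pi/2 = -2*cos(1) + 2*sin(1)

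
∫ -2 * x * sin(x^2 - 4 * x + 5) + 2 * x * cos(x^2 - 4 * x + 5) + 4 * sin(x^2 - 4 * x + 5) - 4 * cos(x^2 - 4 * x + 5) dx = sin((x - 2)^2 + 1) + cos((x - 2)^2 + 1) + C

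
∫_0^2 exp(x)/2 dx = -1/2 + exp(2)/2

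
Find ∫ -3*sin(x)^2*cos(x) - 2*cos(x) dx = (cos(x)^2 - 3)*sin(x) + C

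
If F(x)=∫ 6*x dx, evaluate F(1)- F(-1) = 0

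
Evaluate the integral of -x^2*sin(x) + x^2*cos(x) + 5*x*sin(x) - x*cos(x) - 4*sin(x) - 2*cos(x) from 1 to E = (cos(E) + sin(E))*(-3*E + 1 + exp(2)) + cos(1) + sin(1)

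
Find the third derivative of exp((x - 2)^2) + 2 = 8*x^3*exp(x^2 - 4*x + 4) - 48*x^2*exp(x^2 - 4*x + 4) + 108*x*exp(x^2 - 4*x + 4) - 88*exp(x^2 - 4*x + 4)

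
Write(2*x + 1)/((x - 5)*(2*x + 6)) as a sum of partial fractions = 5/(16*(x + 3)) + 11/(16*(x - 5))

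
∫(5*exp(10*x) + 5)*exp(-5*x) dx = 2*sinh(5*x) + C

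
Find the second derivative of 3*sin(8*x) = -192*sin(8*x)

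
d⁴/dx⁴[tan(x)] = 24*tan(x)^5 + 40*tan(x)^3 + 16*tan(x)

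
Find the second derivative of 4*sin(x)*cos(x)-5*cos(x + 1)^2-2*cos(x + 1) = -8*sin(2*x) + 2*cos(x + 1) + 10*cos(2*(x + 1))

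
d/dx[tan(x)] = cos(x)^(-2)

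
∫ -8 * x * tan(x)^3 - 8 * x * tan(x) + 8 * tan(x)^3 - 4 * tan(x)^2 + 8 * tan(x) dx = (4 - 4*x)*tan(x)^2 + C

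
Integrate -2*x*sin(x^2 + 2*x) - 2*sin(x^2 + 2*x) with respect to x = cos(x*(x + 2)) + C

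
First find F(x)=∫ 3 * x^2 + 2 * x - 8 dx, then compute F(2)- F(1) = 2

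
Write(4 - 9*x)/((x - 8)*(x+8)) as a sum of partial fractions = -19/(4*(x + 8)) - 17/(4*(x - 8))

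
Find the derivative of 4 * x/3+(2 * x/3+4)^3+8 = 8*x^2/9 + 32*x/3 + 100/3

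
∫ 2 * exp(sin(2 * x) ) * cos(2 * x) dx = exp(sin(2*x)) + C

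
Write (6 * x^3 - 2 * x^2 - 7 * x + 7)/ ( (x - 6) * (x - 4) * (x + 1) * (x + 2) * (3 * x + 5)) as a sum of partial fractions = 594/(391*(3*x + 5)) - 35/(48*(x + 2)) + 3/(35*(x + 1)) - 331/(1020*(x - 4)) + 1189/(2576*(x - 6))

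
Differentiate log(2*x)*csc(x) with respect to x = (-x*log(x)*cot(x)*csc(x) - x*log(2)*cot(x)*csc(x) + csc(x))/x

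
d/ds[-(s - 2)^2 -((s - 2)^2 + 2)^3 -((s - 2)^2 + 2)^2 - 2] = -6*s^5 + 60*s^4 - 268*s^3 + 648*s^2 - 850*s + 484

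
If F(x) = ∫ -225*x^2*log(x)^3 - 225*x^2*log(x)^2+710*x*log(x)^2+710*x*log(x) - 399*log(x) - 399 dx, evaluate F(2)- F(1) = -752/5 + 3*(4 - 10*log(2))^3/5 + 50*log(2) + 7*(4 - 10*log(2))^2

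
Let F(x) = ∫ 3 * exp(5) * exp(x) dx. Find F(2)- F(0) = -3*exp(5) + 3*exp(7)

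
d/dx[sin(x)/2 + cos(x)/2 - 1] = -sin(x)/2 + cos(x)/2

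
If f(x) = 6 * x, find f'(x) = 6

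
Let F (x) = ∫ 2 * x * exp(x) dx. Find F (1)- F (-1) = 4*exp(-1)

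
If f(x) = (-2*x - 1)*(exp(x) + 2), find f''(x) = -2*x*exp(x) - 5*exp(x)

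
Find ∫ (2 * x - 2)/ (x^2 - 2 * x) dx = log(x*(2 - x)) + C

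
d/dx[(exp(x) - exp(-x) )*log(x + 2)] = (x*exp(2*x)*log(x + 2) + x*log(x + 2) + 2*exp(2*x)*log(x + 2) + exp(2*x) + 2*log(x + 2) - 1)/(x*exp(x) + 2*exp(x))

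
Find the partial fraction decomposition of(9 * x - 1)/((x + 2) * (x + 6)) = 55/(4*(x + 6)) - 19/(4*(x + 2))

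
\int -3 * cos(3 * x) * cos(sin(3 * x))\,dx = -sin(sin(3*x)) + C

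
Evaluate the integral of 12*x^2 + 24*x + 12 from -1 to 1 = 32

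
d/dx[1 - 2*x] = -2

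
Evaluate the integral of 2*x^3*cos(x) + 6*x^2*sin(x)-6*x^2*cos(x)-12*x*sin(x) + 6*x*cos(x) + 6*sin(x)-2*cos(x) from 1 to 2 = 2*sin(2)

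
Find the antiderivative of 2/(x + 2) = log(2*(x + 2)^2) + C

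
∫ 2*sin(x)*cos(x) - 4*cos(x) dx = (sin(x) - 2)^2 + C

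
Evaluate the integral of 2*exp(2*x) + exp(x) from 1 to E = -(-1 + E)*(2 + E) + (-1 + exp(E))*(2 + exp(E))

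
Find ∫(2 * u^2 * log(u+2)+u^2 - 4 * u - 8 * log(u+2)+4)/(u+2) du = (u - 2)^2*log(u + 2) + C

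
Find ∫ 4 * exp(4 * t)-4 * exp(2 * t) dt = (exp(2*t) - 1)^2 + C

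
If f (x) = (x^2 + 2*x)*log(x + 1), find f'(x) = (2*x^2*log(x + 1) + x^2 + 4*x*log(x + 1) + 2*x + 2*log(x + 1))/(x + 1)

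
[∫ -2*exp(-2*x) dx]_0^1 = -1 + exp(-2)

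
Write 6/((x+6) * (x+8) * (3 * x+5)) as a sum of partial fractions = 54/(247*(3*x + 5)) + 3/(19*(x + 8)) - 3/(13*(x + 6))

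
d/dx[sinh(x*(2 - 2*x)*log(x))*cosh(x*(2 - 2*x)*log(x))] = -2*(2*x*log(x) + x - log(x) - 1)*cosh(4*x*(x - 1)*log(x))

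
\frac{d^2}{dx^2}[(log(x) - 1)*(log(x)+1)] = (2 - 2*log(x))/x^2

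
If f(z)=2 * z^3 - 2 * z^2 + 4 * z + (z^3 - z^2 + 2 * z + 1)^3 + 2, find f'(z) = 9*z^8 - 24*z^7 + 63*z^6 - 60*z^5 + 60*z^4 + 12*z^3 + 3*z^2 + 14*z + 10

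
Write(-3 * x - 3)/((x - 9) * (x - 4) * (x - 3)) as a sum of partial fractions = -2/(x - 3) + 3/(x - 4) - 1/(x - 9)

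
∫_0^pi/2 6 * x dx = 3*pi^2/4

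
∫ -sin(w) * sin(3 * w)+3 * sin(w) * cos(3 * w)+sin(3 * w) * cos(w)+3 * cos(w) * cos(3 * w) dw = sqrt(2)*sin(3*w)*sin(w + pi/4) + C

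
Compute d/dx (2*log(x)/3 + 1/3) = 2/(3*x)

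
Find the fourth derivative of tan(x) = 24*tan(x)^5 + 40*tan(x)^3 + 16*tan(x)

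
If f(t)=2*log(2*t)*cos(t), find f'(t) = 2*(-t*log(t)*sin(t) - t*log(2)*sin(t) + cos(t))/t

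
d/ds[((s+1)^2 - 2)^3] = 6*s^5 + 30*s^4 + 36*s^3 - 12*s^2 - 18*s + 6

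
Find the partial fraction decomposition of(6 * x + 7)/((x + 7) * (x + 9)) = 47/(2*(x + 9)) - 35/(2*(x + 7))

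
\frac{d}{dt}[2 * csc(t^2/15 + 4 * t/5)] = -8*(t + 6)*cos(t*(t + 12)/15)/(15*(1 - cos(2*t*(t + 12)/15)))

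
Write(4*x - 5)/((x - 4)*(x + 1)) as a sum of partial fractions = 9/(5*(x + 1)) + 11/(5*(x - 4))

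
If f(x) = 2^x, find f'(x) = 2^x*log(2)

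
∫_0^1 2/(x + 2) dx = -log(4) + log(9)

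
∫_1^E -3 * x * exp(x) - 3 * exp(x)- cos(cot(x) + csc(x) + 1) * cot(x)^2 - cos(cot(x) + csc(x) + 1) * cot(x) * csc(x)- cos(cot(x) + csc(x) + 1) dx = -3*exp(1 + E) - sin(cot(1) + 1 + csc(1)) + sin(cot(E) + 1 + csc(E)) + 3*E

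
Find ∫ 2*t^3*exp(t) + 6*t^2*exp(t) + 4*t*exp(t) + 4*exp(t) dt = 2*t*(t^2 + 2)*exp(t) + C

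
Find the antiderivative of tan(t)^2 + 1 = tan(t) + C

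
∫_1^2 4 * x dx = 6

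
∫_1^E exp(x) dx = -E + exp(E)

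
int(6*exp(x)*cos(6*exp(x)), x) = sin(6*exp(x)) + C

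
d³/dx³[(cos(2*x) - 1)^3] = 192*(9*sin(x)^2 - 5)*sin(x)^3*cos(x)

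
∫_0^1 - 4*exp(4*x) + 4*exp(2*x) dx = -exp(4) - 1 + 2*exp(2)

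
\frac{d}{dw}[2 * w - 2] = 2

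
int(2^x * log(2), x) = 2^x + C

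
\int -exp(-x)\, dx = exp(-x) + C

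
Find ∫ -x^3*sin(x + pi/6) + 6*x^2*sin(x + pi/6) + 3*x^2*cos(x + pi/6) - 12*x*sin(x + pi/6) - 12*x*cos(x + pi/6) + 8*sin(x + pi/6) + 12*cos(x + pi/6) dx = (x - 2)^3*cos(x + pi/6) + C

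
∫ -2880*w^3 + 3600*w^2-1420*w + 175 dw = -720*w^4 + 1200*w^3 - 710*w^2 + 175*w + C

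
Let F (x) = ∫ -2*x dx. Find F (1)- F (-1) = 0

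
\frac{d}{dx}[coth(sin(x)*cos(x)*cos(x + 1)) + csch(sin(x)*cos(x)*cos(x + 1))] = -(cos(x - 1)*cosh(sin(x - 1)/4 + sin(3*x + 1)/4) + cos(x - 1) + 3*cos(3*x + 1)*cosh(sin(x - 1)/4 + sin(3*x + 1)/4) + 3*cos(3*x + 1))/(4*sinh(sin(x - 1)/4 + sin(3*x + 1)/4)^2)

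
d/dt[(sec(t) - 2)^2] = 2*(-2 + 1/cos(t))*sin(t)/cos(t)^2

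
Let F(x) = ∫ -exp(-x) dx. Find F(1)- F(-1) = -E + exp(-1)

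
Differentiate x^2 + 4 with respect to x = 2*x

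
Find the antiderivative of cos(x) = sin(x) + C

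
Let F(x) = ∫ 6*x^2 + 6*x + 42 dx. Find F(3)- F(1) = 160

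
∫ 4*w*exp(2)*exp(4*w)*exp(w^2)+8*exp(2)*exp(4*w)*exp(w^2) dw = 2*exp((w + 2)^2 - 2) + C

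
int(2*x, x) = x^2 + C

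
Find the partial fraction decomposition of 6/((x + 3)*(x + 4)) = -6/(x + 4) + 6/(x + 3)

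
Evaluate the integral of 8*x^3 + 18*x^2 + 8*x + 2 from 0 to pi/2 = 2 + (-2 + (1 + pi/2)^2)*(2 + pi + pi^2/2)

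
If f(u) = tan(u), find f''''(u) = 24*tan(u)^5 + 40*tan(u)^3 + 16*tan(u)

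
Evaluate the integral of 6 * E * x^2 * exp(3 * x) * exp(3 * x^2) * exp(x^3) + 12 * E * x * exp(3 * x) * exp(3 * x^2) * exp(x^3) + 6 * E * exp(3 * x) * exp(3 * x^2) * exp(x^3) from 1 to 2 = -2*exp(8) + 2*exp(27)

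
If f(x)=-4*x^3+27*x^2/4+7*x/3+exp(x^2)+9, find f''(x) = 4*x^2*exp(x^2) - 24*x + 2*exp(x^2) + 27/2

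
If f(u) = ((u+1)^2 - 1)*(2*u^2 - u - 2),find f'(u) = 8*u^3 + 9*u^2 - 8*u - 4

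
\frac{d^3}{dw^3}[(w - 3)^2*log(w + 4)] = (2*w^2 + 30*w + 186)/(w^3 + 12*w^2 + 48*w + 64)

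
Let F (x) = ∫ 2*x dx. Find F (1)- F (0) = 1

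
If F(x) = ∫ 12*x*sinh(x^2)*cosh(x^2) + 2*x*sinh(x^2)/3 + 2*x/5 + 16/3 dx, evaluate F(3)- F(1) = -3*cosh(1)^2 - cosh(1)/3 + 184/15 + cosh(9)/3 + 3*cosh(9)^2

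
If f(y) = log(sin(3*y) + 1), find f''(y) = -9/(sin(3*y) + 1)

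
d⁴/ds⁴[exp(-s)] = exp(-s)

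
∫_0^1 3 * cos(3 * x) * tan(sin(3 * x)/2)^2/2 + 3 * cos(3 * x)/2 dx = tan(sin(3)/2)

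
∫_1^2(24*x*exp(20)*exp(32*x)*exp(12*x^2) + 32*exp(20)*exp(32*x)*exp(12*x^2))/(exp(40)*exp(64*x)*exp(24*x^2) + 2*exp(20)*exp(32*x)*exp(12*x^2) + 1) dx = -exp(64)/(1 + exp(64)) + exp(132)/(1 + exp(132))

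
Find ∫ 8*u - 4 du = 4*u^2 - 4*u + C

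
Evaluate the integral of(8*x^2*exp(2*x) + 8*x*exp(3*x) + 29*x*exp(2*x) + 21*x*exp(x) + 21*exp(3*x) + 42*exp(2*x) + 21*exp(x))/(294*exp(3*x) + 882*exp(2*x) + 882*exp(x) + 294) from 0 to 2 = 8*exp(4)/(147*(1 + exp(2))^2) + exp(2)/(7*(1 + exp(2)))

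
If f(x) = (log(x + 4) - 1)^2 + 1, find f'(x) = (2*log(x + 4) - 2)/(x + 4)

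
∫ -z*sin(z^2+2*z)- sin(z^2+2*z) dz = cos(z*(z + 2))/2 + C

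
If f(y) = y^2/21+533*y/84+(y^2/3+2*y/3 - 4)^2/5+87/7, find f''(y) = 4*y^2/15 + 8*y/15 - 50/63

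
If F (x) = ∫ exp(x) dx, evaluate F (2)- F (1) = -E + exp(2)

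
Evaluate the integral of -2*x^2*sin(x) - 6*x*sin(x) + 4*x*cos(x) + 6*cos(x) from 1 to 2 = 20*cos(2) - 8*cos(1)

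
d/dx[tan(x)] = cos(x)^(-2)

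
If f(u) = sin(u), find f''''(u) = sin(u)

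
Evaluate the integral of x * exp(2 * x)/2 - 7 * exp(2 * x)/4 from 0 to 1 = 1 - 3*exp(2)/4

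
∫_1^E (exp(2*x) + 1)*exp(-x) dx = -E - exp(-E) + exp(-1) + exp(E)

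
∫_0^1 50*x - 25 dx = 0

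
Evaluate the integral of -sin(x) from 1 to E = cos(E) - cos(1)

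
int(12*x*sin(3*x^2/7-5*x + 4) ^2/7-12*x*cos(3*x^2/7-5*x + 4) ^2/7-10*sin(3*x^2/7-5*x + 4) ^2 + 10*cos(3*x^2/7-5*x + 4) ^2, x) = -sin(6*x^2/7 - 10*x + 8) + C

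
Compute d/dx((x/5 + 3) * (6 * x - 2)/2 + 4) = 6*x/5 + 44/5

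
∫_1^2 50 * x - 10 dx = 65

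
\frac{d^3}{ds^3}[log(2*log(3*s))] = (2*log(s)^2 + 3*log(s) + 4*log(3)*log(s) + 2 + 2*log(3)^2 + 3*log(3))/(s^3*log(s)^3 + 3*s^3*log(3)*log(s)^2 + 3*s^3*log(3)^2*log(s) + s^3*log(3)^3)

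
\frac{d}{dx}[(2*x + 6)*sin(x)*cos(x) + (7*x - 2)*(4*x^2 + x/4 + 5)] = 84*x^2 + 2*x*cos(2*x) - 25*x/2 + sin(2*x) + 6*cos(2*x) + 69/2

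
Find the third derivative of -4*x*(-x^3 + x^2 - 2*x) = 96*x - 24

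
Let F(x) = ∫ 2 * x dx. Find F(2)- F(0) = 4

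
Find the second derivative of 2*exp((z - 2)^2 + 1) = 8*z^2*exp(z^2 - 4*z + 5) - 32*z*exp(z^2 - 4*z + 5) + 36*exp(z^2 - 4*z + 5)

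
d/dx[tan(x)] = cos(x)^(-2)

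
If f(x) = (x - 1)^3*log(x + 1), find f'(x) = (3*x^3*log(x + 1) + x^3 - 3*x^2*log(x + 1) - 3*x^2 - 3*x*log(x + 1) + 3*x + 3*log(x + 1) - 1)/(x + 1)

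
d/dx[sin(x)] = cos(x)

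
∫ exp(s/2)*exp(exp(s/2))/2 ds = exp(exp(s/2)) + C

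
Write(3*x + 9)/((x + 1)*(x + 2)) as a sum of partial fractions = -3/(x + 2) + 6/(x + 1)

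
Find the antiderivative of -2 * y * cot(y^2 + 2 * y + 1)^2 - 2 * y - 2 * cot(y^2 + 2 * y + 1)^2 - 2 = cot((y + 1)^2) + C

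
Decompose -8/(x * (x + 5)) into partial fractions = 8/(5*(x + 5)) - 8/(5*x)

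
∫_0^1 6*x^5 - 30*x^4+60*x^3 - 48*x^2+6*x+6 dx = 3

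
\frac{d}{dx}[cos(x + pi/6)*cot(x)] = -sin(x + pi/6)/tan(x) - cos(x + pi/6)/sin(x)^2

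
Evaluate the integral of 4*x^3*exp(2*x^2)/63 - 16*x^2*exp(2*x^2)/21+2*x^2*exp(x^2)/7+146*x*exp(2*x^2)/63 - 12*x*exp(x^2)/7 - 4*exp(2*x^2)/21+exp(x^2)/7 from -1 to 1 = -8*exp(2)/21 + 2*E/7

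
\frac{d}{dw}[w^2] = 2*w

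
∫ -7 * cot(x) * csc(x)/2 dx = 7*csc(x)/2 + C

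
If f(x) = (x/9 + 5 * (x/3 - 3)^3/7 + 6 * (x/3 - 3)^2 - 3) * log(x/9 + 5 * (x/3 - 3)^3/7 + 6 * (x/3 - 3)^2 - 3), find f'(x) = 5*x^2*log(5*x^3/189 - x^2/21 - 344*x/63 + 222/7)/63 + 5*x^2/63 - 2*x*log(5*x^3/189 - x^2/21 - 344*x/63 + 222/7)/21 - 2*x/21 - 344*log(5*x^3/189 - x^2/21 - 344*x/63 + 222/7)/63 - 344/63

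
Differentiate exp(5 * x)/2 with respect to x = 5*exp(5*x)/2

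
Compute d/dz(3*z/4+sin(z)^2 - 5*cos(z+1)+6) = sin(2*z) + 5*sin(z + 1) + 3/4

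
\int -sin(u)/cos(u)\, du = log(cos(u)) + C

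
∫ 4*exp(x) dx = 4*exp(x) + C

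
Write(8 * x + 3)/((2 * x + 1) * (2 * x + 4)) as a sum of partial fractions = -1/(3*(2*x + 1)) + 13/(6*(x + 2))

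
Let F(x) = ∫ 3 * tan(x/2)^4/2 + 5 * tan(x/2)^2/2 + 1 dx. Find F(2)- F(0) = 2*tan(1) + tan(1)^3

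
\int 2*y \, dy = y^2 + C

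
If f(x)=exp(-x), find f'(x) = -exp(-x)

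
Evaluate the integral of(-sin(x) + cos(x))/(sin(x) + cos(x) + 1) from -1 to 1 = -log(-sin(1) + cos(1) + 1) + log(cos(1) + sin(1) + 1)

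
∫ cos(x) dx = sin(x) + C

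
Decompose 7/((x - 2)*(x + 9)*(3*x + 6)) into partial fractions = 1/(33*(x + 9)) - 1/(12*(x + 2)) + 7/(132*(x - 2))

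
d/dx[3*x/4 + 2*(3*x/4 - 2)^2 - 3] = 9*x/4 - 21/4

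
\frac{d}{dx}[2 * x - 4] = 2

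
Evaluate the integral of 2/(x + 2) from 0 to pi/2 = -log(12) + log(3*(pi/2 + 2)^2)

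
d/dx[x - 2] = 1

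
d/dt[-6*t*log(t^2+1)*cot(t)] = 6*(t^3*log(t^2 + 1)/sin(t)^2 - t^2*log(t^2 + 1)/tan(t) - 2*t^2/tan(t) + t*log(t^2 + 1)/sin(t)^2 - log(t^2 + 1)/tan(t))/(t^2 + 1)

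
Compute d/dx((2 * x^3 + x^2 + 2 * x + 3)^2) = 24*x^5 + 20*x^4 + 36*x^3 + 48*x^2 + 20*x + 12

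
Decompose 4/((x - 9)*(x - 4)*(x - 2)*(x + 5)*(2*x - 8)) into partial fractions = 1/(3969*(x + 5)) - 1/(98*(x - 2)) + 37/(4050*(x - 4)) - 1/(45*(x - 4)^2) + 1/(1225*(x - 9))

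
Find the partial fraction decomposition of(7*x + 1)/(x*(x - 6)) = 43/(6*(x - 6)) - 1/(6*x)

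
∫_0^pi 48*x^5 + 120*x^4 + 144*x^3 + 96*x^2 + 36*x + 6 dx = -1 + (1 + 2*pi + 2*pi^2)^3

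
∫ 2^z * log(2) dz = 2^z + C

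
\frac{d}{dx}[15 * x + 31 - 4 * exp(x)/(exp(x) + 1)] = (15*exp(2*x) + 26*exp(x) + 15)/(exp(2*x) + 2*exp(x) + 1)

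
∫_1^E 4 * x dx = -2 + 2*exp(2)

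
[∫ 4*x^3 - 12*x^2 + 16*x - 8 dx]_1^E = -1 + (1 + (-1 + E)^2)^2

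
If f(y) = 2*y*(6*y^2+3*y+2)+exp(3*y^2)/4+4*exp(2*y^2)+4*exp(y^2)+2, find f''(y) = 9*y^2*exp(3*y^2) + 64*y^2*exp(2*y^2) + 16*y^2*exp(y^2) + 72*y + 3*exp(3*y^2)/2 + 16*exp(2*y^2) + 8*exp(y^2) + 12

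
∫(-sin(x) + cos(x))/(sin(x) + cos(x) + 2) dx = log(sin(x) + cos(x) + 2) + C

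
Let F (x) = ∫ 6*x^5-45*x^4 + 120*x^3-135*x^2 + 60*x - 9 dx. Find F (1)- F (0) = -2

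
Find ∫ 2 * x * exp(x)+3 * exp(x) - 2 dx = (2*x + 1)*(exp(x) - 1) + C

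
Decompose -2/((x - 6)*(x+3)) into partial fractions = 2/(9*(x + 3)) - 2/(9*(x - 6))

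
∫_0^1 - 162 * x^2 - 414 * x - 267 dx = -528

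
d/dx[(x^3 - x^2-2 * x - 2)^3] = 9*x^8 - 24*x^7 - 21*x^6 + 30*x^5 + 90*x^4 + 24*x^3 - 60*x^2 - 72*x - 24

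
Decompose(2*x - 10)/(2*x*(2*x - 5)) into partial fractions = -1/(2*x - 5) + 1/x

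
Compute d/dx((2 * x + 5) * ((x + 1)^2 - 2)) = 6*x^2 + 18*x + 8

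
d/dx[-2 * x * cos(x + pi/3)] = 2*x*sin(x + pi/3) - 2*cos(x + pi/3)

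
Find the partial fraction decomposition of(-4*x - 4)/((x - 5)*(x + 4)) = -4/(3*(x + 4)) - 8/(3*(x - 5))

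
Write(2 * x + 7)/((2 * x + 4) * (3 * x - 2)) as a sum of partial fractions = 25/(16*(3*x - 2)) - 3/(16*(x + 2))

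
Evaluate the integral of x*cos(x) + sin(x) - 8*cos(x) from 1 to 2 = -6*sin(2) + 7*sin(1)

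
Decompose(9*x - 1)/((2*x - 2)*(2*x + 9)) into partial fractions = 83/(22*(2*x + 9)) + 4/(11*(x - 1))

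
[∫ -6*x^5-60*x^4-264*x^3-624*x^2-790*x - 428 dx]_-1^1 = -1296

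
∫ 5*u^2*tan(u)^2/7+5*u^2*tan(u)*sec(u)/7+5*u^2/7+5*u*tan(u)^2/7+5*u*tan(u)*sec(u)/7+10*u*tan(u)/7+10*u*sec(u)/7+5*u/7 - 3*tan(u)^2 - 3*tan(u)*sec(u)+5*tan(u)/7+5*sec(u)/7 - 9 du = -6*u + (tan(u) + sec(u))*(5*u^2 + 5*u - 21)/7 + C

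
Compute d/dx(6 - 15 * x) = -15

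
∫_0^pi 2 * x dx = pi^2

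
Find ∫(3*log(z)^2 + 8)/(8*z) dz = log(z)^3/8 + log(z) + C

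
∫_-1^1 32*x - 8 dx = -16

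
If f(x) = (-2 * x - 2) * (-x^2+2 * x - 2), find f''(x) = 12*x - 4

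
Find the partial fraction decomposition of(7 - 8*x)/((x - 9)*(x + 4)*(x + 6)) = 11/(6*(x + 6)) - 3/(2*(x + 4)) - 1/(3*(x - 9))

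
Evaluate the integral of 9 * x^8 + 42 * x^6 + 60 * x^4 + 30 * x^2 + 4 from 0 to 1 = 33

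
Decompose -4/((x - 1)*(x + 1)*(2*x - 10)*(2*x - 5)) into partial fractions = 16/(105*(2*x - 5)) + 1/(42*(x + 1)) - 1/(12*(x - 1)) - 1/(60*(x - 5))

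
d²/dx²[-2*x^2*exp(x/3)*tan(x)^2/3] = 2*(-2*x^2*(-1 + cos(x)^(-2))^2 - 4*x^2*sin(x)/(9*cos(x)^3) + 55*x^2/27 - 73*x^2/(27*cos(x)^2) - 8*x*sin(x)/(3*cos(x)^3) + 4*x/9 - 4*x/(9*cos(x)^2) + 2/3 - 2/(3*cos(x)^2))*exp(x/3)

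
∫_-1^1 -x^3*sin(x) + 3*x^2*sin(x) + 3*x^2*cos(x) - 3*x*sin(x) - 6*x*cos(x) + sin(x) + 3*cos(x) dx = 8*cos(1)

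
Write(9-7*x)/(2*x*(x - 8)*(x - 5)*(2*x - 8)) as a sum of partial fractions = -19/(64*(x - 4)) + 13/(30*(x - 5)) - 47/(384*(x - 8)) - 9/(640*x)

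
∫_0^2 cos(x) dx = sin(2)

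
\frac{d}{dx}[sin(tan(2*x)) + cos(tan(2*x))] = 2*sqrt(2)*cos(tan(2*x) + pi/4)/cos(2*x)^2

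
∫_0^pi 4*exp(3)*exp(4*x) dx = -exp(3) + exp(3 + 4*pi)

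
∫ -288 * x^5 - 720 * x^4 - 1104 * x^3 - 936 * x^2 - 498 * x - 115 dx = -48*x^6 - 144*x^5 - 276*x^4 - 312*x^3 - 249*x^2 - 115*x + C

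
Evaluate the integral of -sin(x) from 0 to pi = -2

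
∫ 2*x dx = x^2 + C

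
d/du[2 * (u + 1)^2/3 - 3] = 4*u/3 + 4/3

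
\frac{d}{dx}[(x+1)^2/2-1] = x + 1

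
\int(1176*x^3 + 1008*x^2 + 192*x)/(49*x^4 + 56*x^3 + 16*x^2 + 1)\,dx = 6*log(x^2*(7*x + 4)^2 + 1) + C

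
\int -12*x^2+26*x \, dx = -4*x^3 + 13*x^2 + C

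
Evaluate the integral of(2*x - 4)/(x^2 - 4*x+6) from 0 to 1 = -log(6) + log(3)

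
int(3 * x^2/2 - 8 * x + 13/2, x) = x^3/2 - 4*x^2 + 13*x/2 + C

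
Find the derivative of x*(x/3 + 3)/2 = x/3 + 3/2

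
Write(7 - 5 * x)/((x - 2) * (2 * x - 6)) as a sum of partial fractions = 3/(2*(x - 2)) - 4/(x - 3)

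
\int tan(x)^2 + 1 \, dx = tan(x) + C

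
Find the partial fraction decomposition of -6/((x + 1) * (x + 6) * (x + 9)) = -1/(4*(x + 9)) + 2/(5*(x + 6)) - 3/(20*(x + 1))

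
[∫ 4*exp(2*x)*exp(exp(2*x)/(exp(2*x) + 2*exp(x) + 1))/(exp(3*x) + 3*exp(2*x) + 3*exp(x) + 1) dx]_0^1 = -2*exp(1/4) + 2*exp(exp(2)/(1 + E)^2)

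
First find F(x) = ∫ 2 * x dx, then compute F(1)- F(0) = 1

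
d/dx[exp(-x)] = -exp(-x)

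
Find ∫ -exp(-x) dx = exp(-x) + C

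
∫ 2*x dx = x^2 + C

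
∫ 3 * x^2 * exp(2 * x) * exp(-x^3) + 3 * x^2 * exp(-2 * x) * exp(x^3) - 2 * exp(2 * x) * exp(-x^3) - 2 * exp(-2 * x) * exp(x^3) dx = 2*sinh(x*(x^2 - 2)) + C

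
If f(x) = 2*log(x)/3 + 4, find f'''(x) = 4/(3*x^3)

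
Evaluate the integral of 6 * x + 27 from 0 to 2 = 66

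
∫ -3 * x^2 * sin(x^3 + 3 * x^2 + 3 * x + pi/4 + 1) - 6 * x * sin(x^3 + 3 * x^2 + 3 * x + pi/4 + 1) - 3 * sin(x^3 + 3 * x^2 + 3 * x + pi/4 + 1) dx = cos((x + 1)^3 + pi/4) + C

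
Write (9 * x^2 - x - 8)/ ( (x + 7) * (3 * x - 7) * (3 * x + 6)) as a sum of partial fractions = 29/(91*(3*x - 7)) + 22/(21*(x + 7)) - 2/(13*(x + 2))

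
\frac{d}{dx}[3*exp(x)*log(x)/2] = (3*x*exp(x)*log(x) + 3*exp(x))/(2*x)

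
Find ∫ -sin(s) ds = cos(s) + C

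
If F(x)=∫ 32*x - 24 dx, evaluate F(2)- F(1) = 24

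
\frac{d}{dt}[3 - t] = -1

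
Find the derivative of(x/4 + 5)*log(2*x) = (x*log(x) + x*log(2) + x + 20)/(4*x)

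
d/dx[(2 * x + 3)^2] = 8*x + 12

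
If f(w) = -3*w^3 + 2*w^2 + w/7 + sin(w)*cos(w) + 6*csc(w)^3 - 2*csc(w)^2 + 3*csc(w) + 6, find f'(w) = -9*w^2 + 4*w - 2*sin(w)^2 + 8/7 - 3*cos(w)/sin(w)^2 + 4*cos(w)/sin(w)^3 - 18*cos(w)/sin(w)^4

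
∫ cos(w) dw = sin(w) + C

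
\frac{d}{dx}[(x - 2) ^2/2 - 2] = x - 2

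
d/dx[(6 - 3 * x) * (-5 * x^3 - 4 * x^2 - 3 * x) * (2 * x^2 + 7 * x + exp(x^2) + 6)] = 30*x^5*exp(x^2) + 180*x^5 - 36*x^4*exp(x^2) + 345*x^4 + 30*x^3*exp(x^2) - 264*x^3 - 90*x^2*exp(x^2) - 747*x^2 - 30*x*exp(x^2) - 432*x - 18*exp(x^2) - 108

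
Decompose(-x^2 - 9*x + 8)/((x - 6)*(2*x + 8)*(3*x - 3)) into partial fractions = 7/(75*(x + 4)) + 1/(75*(x - 1)) - 41/(150*(x - 6))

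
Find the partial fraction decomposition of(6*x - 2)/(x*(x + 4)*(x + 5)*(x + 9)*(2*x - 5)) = 16/(1725*(2*x - 5)) - 14/(1035*(x + 9)) + 8/(75*(x + 5)) - 1/(10*(x + 4)) + 1/(450*x)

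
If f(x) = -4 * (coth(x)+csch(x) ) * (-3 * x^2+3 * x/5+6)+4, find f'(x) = (-60*x^2*cosh(x) - 60*x^2 + 120*x*sinh(x) + 60*x*sinh(2*x) + 12*x*cosh(x) + 12*x - 12*sinh(x) - 6*sinh(2*x) + 120*cosh(x) + 120)/(5*sinh(x)^2)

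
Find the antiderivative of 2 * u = u^2 + C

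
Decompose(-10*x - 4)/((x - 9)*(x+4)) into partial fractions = -36/(13*(x + 4)) - 94/(13*(x - 9))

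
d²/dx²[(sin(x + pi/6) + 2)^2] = -sqrt(3)*sin(2*x) - 4*sin(x + pi/6) + cos(2*x)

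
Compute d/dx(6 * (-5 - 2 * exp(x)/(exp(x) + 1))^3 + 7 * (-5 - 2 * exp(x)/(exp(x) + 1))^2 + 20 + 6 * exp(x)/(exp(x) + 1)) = (-1562*exp(3*x) - 2172*exp(2*x) - 754*exp(x))/(exp(4*x) + 4*exp(3*x) + 6*exp(2*x) + 4*exp(x) + 1)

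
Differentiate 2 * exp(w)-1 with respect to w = 2*exp(w)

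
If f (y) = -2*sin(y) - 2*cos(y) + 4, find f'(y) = 2*sin(y) - 2*cos(y)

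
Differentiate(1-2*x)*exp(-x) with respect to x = (2*x - 3)*exp(-x)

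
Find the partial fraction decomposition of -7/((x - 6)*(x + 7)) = 7/(13*(x + 7)) - 7/(13*(x - 6))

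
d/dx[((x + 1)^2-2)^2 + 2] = 4*x^3 + 12*x^2 + 4*x - 4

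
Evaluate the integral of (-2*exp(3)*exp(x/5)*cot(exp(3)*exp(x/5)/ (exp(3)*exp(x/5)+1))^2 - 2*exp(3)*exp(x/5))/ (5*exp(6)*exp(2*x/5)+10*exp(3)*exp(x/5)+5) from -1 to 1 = -2*cot(exp(14/5)/(1 + exp(14/5))) + 2*cot(exp(16/5)/(1 + exp(16/5)))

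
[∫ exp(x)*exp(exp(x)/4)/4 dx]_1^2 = -exp(E/4) + exp(exp(2)/4)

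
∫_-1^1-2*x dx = 0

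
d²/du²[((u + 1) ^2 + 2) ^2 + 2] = 12*u^2 + 24*u + 20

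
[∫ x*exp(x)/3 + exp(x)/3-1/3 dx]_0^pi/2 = pi*(-1 + exp(pi/2))/6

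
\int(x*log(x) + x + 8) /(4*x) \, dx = (x + 8)*log(x)/4 + C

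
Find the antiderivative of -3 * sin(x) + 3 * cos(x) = 3*sqrt(2)*sin(x + pi/4) + C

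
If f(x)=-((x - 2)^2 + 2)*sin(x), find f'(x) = -x^2*cos(x) - 2*x*sin(x) + 4*x*cos(x) + 4*sin(x) - 6*cos(x)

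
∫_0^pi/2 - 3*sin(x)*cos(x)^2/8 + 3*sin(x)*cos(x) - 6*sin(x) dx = -37/8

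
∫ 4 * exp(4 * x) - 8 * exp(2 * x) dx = (exp(2*x) - 2)^2 + C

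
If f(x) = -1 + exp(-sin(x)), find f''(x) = (sin(x) + cos(x)^2)*exp(-sin(x))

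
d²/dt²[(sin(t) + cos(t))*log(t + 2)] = (-sqrt(2)*t^2*log(t + 2)*sin(t + pi/4) - 4*sqrt(2)*t*log(t + 2)*sin(t + pi/4) + 2*sqrt(2)*t*cos(t + pi/4) - 4*sqrt(2)*log(t + 2)*sin(t + pi/4) - 5*sin(t) + 3*cos(t))/(t^2 + 4*t + 4)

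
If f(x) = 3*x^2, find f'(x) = 6*x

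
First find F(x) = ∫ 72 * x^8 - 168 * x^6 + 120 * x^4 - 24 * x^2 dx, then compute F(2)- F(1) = 1728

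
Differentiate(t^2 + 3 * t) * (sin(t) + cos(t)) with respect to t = -t^2*sin(t) + t^2*cos(t) - t*sin(t) + 5*t*cos(t) + 3*sin(t) + 3*cos(t)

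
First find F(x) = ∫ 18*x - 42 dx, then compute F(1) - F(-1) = -84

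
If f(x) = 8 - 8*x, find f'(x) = -8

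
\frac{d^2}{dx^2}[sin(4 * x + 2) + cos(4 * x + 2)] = -16*sin(4*x + 2) - 16*cos(4*x + 2)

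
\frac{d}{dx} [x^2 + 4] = 2*x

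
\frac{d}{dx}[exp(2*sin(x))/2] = exp(2*sin(x))*cos(x)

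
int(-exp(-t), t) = exp(-t) + C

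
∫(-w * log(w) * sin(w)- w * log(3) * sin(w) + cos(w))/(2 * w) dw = log(3*w)*cos(w)/2 + C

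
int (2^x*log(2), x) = 2^x + C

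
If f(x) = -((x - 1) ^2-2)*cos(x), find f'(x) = x^2*sin(x) - 2*x*sin(x) - 2*x*cos(x) - sin(x) + 2*cos(x)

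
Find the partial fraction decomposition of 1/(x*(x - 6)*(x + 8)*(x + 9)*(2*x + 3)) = 16/(8775*(2*x + 3)) + 1/(2025*(x + 9)) - 1/(1456*(x + 8)) + 1/(18900*(x - 6)) - 1/(1296*x)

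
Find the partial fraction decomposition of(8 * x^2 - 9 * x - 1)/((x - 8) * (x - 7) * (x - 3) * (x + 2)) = -49/(450*(x + 2)) + 11/(25*(x - 3)) - 82/(9*(x - 7)) + 439/(50*(x - 8))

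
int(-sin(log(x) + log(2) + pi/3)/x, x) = cos(log(2*x) + pi/3) + C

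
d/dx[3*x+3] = 3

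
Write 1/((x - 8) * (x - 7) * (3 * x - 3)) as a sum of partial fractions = 1/(126*(x - 1)) - 1/(18*(x - 7)) + 1/(21*(x - 8))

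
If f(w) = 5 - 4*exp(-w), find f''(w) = -4*exp(-w)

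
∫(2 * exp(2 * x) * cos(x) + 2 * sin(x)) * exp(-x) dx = 2*sqrt(2)*sin(x + pi/4)*sinh(x) + C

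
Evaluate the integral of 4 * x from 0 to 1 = 2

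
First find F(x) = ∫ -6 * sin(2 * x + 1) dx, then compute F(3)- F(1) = 3*cos(7) - 3*cos(3)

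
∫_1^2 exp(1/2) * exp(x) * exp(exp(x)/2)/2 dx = -exp(1/2 + E/2) + exp(1/2 + exp(2)/2)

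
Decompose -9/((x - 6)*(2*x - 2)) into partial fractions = 9/(10*(x - 1)) - 9/(10*(x - 6))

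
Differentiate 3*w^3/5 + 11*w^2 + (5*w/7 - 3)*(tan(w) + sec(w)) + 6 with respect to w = 9*w^2/5 + 5*w*tan(w)^2/7 + 5*w*tan(w)*sec(w)/7 + 159*w/7 - 3*tan(w)^2 - 3*tan(w)*sec(w) + 5*tan(w)/7 + 5*sec(w)/7 - 3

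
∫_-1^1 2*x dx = 0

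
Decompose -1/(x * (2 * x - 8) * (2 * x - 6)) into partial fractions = 1/(12*(x - 3)) - 1/(16*(x - 4)) - 1/(48*x)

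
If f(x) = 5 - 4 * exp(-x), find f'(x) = 4*exp(-x)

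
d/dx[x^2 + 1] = 2*x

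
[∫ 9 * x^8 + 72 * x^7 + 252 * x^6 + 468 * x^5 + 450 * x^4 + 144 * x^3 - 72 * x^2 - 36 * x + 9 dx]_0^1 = 217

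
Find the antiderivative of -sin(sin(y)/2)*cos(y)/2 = cos(sin(y)/2) + C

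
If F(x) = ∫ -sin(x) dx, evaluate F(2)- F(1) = -cos(1) + cos(2)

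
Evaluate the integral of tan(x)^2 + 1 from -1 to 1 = 2*tan(1)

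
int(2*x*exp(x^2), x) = exp(x^2) + C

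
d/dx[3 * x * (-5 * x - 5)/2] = -15*x - 15/2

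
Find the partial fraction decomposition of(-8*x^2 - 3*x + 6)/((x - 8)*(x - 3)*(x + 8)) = -241/(88*(x + 8)) + 15/(11*(x - 3)) - 53/(8*(x - 8))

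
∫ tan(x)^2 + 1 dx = tan(x) + C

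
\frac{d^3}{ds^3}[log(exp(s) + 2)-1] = (-2*exp(2*s) + 4*exp(s))/(exp(3*s) + 6*exp(2*s) + 12*exp(s) + 8)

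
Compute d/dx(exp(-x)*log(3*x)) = (-x*log(x) - x*log(3) + 1)*exp(-x)/x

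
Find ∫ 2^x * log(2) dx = 2^x + C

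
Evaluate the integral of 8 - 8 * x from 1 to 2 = -4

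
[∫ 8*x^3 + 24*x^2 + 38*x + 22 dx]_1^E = -62 + 3*(1 + E)^2 + 2*(1 + (1 + E)^2)^2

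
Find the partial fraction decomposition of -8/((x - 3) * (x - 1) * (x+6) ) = -8/(63*(x + 6)) + 4/(7*(x - 1)) - 4/(9*(x - 3))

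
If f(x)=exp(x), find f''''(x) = exp(x)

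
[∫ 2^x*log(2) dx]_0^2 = 3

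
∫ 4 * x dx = 2*x^2 + C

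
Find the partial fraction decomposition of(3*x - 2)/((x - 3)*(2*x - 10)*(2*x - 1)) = -1/(45*(2*x - 1)) - 7/(20*(x - 3)) + 13/(36*(x - 5))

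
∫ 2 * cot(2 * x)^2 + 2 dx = -cot(2*x) + C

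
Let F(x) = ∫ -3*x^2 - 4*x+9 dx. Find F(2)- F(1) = -4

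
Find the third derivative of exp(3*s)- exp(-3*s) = (27*exp(6*s) + 27)*exp(-3*s)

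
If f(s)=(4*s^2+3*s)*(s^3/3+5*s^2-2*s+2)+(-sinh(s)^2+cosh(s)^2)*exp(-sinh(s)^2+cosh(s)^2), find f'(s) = 20*s^4/3 + 84*s^3 + 21*s^2 + 4*s + 6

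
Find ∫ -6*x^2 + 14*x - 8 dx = -2*x^3 + 7*x^2 - 8*x + C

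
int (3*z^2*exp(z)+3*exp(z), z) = 3*((z - 1)^2 + 2)*exp(z) + C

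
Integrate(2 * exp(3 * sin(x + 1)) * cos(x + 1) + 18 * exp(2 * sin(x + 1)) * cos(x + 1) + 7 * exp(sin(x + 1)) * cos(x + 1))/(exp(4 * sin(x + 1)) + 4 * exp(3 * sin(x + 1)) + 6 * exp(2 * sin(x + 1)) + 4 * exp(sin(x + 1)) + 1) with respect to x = (9*exp(3*sin(x + 1)) + 25*exp(2*sin(x + 1)) + 16*exp(sin(x + 1)) + 3)/(exp(3*sin(x + 1)) + 3*exp(2*sin(x + 1)) + 3*exp(sin(x + 1)) + 1) + C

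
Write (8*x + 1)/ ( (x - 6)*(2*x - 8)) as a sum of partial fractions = -33/(4*(x - 4)) + 49/(4*(x - 6))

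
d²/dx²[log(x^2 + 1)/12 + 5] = (1 - x^2)/(6*x^4 + 12*x^2 + 6)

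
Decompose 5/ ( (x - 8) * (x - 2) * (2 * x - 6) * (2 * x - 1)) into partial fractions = -4/(45*(2*x - 1)) + 5/(36*(x - 2)) - 1/(10*(x - 3)) + 1/(180*(x - 8))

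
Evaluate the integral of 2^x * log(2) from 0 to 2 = 3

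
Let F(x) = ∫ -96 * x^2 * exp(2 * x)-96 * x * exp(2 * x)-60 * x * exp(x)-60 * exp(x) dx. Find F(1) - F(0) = -3*(3 + 4*E)^2 + 27 + 12*E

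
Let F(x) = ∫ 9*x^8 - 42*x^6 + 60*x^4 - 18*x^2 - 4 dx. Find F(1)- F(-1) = -6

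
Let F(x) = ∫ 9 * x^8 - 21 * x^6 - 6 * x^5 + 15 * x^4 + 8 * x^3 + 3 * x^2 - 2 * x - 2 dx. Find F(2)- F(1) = 192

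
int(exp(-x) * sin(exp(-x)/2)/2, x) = cos(exp(-x)/2) + C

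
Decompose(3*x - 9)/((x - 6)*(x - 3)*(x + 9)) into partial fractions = -1/(5*(x + 9)) + 1/(5*(x - 6))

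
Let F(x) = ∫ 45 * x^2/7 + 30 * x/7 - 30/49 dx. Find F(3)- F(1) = 3510/49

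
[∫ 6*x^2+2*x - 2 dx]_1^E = 5 + (-3 + 2*E)*(1 + (1 + E)^2)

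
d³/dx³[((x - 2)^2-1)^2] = 24*x - 48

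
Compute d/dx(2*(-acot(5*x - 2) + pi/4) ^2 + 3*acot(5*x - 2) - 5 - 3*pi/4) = (-4*acot(5*x - 2) - 3 + pi)/(5*x^2 - 4*x + 1)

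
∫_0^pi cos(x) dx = 0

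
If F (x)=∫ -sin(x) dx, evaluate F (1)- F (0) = -1 + cos(1)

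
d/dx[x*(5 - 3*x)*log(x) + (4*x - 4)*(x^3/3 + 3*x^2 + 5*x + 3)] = 16*x^3/3 + 32*x^2 - 6*x*log(x) + 13*x + 5*log(x) - 3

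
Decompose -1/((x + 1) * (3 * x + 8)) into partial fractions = 3/(5*(3*x + 8)) - 1/(5*(x + 1))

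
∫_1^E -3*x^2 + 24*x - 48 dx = -27 + (4 - E)^3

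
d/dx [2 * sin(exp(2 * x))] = 4*exp(2*x)*cos(exp(2*x))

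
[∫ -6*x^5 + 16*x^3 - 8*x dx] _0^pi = -(-2*pi + 1 + pi^3)^2 - 4*pi + 1 + 2*pi^3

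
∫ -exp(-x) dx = exp(-x) + C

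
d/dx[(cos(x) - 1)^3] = 3*(sin(x)^2 + 2*cos(x) - 2)*sin(x)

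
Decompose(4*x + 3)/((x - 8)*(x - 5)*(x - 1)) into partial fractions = 1/(4*(x - 1)) - 23/(12*(x - 5)) + 5/(3*(x - 8))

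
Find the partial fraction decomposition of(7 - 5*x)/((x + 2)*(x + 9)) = -52/(7*(x + 9)) + 17/(7*(x + 2))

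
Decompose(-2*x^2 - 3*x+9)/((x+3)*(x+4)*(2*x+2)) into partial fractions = -11/(6*(x + 4)) + 5/(6*(x + 1))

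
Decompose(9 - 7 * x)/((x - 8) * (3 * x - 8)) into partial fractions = 29/(16*(3*x - 8)) - 47/(16*(x - 8))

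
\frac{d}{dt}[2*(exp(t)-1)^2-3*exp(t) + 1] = 4*exp(2*t) - 7*exp(t)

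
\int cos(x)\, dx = sin(x) + C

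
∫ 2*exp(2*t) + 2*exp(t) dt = (exp(t) + 1)^2 + C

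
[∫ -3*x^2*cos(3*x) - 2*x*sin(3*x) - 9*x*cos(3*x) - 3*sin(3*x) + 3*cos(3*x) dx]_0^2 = -9*sin(6)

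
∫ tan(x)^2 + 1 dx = tan(x) + C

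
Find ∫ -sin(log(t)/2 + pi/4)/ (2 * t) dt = cos(log(t)/2 + pi/4) + C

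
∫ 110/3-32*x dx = -16*x^2 + 110*x/3 + C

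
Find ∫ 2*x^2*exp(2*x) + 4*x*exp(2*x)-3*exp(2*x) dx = (x^2 + x - 2)*exp(2*x) + C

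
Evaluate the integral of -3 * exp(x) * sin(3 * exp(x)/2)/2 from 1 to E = cos(3*exp(E)/2) - cos(3*E/2)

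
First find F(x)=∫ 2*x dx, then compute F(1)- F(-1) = 0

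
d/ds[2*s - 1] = 2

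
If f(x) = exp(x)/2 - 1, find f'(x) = exp(x)/2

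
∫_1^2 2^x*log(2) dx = 2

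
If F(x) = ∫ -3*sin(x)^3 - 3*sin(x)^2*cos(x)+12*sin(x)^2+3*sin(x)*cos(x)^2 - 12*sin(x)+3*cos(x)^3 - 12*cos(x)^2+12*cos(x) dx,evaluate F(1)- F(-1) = (-2 + cos(1) + sin(1))^3 - (-2 - sin(1) + cos(1))^3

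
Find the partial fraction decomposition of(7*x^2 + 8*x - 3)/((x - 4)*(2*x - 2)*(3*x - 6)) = 2/(3*(x - 1)) - 41/(12*(x - 2)) + 47/(12*(x - 4))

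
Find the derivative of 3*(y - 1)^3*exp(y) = 3*y^3*exp(y) - 9*y*exp(y) + 6*exp(y)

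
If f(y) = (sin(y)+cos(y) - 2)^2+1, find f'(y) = 2*cos(2*y) - 4*sqrt(2)*cos(y + pi/4)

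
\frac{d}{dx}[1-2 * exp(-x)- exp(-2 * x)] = (2*exp(x) + 2)*exp(-2*x)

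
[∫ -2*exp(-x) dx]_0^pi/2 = -2 + 2*exp(-pi/2)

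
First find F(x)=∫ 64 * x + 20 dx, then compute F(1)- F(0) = 52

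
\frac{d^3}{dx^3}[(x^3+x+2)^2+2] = 120*x^3 + 48*x + 24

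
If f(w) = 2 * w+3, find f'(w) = 2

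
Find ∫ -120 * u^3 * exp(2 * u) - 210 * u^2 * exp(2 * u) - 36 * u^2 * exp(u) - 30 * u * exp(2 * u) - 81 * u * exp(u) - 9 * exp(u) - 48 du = -3*(4*u + 1)*(5*u^2*exp(2*u) + 3*u*exp(u) + 4) + C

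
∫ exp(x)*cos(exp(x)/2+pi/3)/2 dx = sin(exp(x)/2 + pi/3) + C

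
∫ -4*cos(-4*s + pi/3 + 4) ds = sin(-4*s + pi/3 + 4) + C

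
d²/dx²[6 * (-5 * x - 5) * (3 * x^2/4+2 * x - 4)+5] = -135*x - 165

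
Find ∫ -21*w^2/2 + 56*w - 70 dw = -7*w^3/2 + 28*w^2 - 70*w + C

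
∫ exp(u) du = exp(u) + C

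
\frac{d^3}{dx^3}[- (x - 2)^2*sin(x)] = x^2*cos(x) + 6*x*sin(x) - 4*x*cos(x) - 12*sin(x) - 2*cos(x)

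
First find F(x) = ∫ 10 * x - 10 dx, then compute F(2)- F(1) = 5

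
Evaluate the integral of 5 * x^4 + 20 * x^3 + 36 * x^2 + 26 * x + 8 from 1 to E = -33 + (2 + (2 + E)^2)*(-1 + 2*E + exp(2) + exp(3))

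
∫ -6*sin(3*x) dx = 2*cos(3*x) + C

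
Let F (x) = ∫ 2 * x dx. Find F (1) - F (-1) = 0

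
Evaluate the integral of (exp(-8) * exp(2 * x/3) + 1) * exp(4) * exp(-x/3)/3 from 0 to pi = -exp(4 - pi/3) - exp(-4) + exp(-4 + pi/3) + exp(4)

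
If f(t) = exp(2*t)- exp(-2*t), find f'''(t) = (8*exp(4*t) + 8)*exp(-2*t)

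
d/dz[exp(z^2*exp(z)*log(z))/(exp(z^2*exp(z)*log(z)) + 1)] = (z^2*exp(z^2*exp(z)*log(z) + z)*log(z) + 2*z*exp(z^2*exp(z)*log(z) + z)*log(z) + z*exp(z^2*exp(z)*log(z) + z))/(exp(2*z^2*exp(z)*log(z)) + 2*exp(z^2*exp(z)*log(z)) + 1)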